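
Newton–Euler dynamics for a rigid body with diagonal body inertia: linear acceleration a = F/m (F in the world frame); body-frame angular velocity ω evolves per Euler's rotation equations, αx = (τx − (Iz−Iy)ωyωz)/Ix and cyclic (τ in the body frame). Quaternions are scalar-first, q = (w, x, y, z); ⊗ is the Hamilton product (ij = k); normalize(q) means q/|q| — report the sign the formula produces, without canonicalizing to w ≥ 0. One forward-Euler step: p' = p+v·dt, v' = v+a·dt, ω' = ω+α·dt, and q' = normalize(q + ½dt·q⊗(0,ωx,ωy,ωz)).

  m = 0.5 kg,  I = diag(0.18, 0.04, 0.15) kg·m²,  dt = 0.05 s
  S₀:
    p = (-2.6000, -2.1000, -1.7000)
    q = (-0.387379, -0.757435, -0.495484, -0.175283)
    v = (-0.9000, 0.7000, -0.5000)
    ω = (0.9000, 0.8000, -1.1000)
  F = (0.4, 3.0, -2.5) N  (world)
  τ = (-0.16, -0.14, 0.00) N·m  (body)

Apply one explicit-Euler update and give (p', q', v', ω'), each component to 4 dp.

p' = (-2.6450, -2.0650, -1.7250)
q' = (-0.3649, -0.7484, -0.5276, -0.1685)
v' = (-0.8600, 1.0000, -0.7500)
ω' = (0.8824, 0.6621, -1.0664)

precession coupling ω×(Iω) = (-0.0968, -0.0297, -0.1008)
angular accel α = (-0.3511, -2.7575, 0.6720)
ω' = ω + α·dt = (0.8824, 0.6621, -1.0664)
2q̇ = q⊗(0,ω) = (0.8852674, 0.3366177, -1.3008364, 0.2661045)
q + ½dt·q⊗(0,ω), renormalized = (-0.3649, -0.7484, -0.5276, -0.1685)
new position p' = (-2.6450, -2.0650, -1.7250)
new velocity v' = (-0.8600, 1.0000, -0.7500)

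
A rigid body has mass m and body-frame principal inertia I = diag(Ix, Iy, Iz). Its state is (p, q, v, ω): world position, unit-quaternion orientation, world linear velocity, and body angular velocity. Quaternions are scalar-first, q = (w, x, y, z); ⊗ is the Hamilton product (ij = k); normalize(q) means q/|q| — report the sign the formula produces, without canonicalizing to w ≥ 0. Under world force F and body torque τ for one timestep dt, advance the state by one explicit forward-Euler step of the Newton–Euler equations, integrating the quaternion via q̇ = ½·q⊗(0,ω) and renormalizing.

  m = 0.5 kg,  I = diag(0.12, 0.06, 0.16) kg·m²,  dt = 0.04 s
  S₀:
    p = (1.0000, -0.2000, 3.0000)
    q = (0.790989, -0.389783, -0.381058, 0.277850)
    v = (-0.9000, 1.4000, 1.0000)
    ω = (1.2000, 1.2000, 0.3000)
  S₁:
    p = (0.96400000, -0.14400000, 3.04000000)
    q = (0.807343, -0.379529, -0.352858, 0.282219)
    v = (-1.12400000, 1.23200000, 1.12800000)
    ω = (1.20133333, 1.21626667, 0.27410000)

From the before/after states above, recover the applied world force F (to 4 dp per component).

v₁ − v₀ = (-0.22400000, -0.16800000, 0.12800000)
applied force F = (-2.8000, -2.1000, 1.6000)

F = (-2.8000, -2.1000, 1.6000)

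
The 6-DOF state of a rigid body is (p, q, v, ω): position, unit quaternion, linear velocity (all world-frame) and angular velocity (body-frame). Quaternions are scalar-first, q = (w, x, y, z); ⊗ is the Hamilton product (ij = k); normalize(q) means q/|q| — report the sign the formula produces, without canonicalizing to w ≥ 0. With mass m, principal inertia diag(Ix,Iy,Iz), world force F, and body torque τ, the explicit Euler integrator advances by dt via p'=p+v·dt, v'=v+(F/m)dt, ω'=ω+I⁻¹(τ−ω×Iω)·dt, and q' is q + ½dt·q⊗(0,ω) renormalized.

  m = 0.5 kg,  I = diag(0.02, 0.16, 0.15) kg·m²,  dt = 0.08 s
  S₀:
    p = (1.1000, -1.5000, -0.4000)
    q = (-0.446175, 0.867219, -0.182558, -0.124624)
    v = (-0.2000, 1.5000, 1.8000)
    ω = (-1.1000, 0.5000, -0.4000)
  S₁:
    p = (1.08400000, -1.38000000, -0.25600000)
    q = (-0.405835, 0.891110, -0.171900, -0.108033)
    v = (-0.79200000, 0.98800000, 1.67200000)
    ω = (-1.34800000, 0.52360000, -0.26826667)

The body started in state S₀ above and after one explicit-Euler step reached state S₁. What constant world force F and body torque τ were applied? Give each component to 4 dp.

F = (-3.7000, -3.2000, -0.8000)
τ = (-0.0600, -0.0100, 0.1700)

v₁ − v₀ = (-0.59200000, -0.51200000, -0.12800000)
F = m·Δv/dt = (-3.7000, -3.2000, -0.8000)
Δω = ω₁−ω₀ = (-0.24800000, 0.02360000, 0.13173333)
precession coupling = (0.0020, -0.0572, -0.0770)
τ = I·(Δω/dt) + ω₀×(Iω₀) = (-0.0600, -0.0100, 0.1700)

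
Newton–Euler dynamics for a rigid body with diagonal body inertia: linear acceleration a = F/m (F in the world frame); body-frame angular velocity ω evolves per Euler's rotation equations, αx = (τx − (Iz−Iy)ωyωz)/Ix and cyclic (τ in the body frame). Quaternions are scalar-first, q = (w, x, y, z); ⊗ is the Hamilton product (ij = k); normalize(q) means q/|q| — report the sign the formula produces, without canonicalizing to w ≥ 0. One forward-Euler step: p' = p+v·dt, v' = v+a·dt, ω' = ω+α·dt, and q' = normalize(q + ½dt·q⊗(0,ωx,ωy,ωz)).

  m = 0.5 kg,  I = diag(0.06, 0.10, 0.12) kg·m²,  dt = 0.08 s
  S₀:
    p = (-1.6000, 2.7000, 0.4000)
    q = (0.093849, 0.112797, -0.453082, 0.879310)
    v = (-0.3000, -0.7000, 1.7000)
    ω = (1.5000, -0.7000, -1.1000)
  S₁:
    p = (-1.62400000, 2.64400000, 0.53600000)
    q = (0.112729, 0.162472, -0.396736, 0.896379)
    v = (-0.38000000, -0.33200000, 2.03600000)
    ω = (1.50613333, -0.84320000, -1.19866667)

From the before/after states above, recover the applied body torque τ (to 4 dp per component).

τ = (0.0200, -0.0800, -0.1900)

Δω = ω₁−ω₀ = (0.00613333, -0.14320000, -0.09866667)
gyro term ω₀×Iω₀ = (0.0154, 0.0990, -0.0420)
I·α + gyro = (0.0200, -0.0800, -0.1900)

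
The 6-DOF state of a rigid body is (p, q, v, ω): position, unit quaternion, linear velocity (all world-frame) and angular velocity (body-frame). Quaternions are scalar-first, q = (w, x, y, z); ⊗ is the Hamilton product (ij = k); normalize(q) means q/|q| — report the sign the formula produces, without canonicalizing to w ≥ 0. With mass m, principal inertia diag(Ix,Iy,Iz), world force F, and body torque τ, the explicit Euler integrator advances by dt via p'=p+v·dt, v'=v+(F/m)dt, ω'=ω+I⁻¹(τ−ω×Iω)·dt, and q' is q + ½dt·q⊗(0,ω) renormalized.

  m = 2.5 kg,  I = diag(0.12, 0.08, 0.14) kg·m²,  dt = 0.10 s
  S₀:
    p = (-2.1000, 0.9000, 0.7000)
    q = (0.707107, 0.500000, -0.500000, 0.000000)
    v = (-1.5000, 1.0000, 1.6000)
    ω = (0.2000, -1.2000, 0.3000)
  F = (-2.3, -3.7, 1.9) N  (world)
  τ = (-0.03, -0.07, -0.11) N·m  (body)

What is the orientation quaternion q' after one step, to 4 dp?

q⊗(0,ω) = (-0.7000000, -0.0085786, -0.9985284, -0.2878679)
updated quaternion q' = (0.6708, 0.4986, -0.5489, -0.0144)

q' = (0.6708, 0.4986, -0.5489, -0.0144)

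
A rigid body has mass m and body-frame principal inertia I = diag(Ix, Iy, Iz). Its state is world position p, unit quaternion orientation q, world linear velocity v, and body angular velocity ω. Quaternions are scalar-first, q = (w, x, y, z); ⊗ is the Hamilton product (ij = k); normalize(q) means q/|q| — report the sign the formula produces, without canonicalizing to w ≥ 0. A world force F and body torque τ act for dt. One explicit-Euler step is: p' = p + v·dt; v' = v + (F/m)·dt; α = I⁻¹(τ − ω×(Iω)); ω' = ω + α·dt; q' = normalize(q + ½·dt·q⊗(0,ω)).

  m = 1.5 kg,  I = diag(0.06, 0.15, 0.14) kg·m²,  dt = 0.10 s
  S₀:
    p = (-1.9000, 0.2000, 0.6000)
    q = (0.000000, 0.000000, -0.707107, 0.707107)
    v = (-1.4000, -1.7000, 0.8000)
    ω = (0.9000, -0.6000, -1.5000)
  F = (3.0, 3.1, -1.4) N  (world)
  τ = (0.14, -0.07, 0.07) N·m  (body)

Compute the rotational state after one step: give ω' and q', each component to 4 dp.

precession coupling ω×(Iω) = (-0.0090, 0.1080, -0.0486)
α = I⁻¹(τ − ω×Iω) = (2.4833, -1.1867, 0.8471)
new body rate ω' = (1.1483, -0.7187, -1.4153)
Hamilton product q⊗(0,ω) = (0.6363963, 1.4849247, 0.6363963, 0.6363963)
q + ½dt·q⊗(0,ω), renormalized = (0.0317, 0.0739, -0.6724, 0.7358)

ω' = (1.1483, -0.7187, -1.4153)
q' = (0.0317, 0.0739, -0.6724, 0.7358)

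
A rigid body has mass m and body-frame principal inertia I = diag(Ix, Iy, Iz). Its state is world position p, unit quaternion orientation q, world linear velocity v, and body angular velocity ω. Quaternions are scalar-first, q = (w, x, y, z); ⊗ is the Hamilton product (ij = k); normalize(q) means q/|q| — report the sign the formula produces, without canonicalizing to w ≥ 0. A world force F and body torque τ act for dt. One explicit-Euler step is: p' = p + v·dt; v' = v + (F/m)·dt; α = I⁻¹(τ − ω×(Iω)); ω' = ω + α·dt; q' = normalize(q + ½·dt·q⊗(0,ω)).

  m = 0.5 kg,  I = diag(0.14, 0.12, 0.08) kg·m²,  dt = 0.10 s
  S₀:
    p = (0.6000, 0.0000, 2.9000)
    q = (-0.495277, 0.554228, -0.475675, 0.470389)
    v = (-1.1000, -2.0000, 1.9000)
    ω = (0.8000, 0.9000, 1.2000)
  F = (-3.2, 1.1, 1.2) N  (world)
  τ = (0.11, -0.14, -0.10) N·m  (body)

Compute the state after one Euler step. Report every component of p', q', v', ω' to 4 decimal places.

linear accel F/m = (-6.4000, 2.2000, 2.4000)
p + v·dt = (0.4900, -0.2000, 3.0900)
new velocity v' = (-1.7400, -1.7800, 2.1400)
precession coupling ω×(Iω) = (-0.0432, 0.0576, -0.0144)
(τ − ω×Iω)/I = (1.0943, -1.6467, -1.0700)
ω' = ω + α·dt = (0.9094, 0.7353, 1.0930)
2q̇ = q⊗(0,ω) = (-0.5797417, -1.3903817, -0.7345117, 0.2850128)
q' = normalize(q + ½dt·q⊗(0,ω)) = (-0.5224, 0.4830, -0.5106, 0.4829)

p' = (0.4900, -0.2000, 3.0900)
q' = (-0.5224, 0.4830, -0.5106, 0.4829)
v' = (-1.7400, -1.7800, 2.1400)
ω' = (0.9094, 0.7353, 1.0930)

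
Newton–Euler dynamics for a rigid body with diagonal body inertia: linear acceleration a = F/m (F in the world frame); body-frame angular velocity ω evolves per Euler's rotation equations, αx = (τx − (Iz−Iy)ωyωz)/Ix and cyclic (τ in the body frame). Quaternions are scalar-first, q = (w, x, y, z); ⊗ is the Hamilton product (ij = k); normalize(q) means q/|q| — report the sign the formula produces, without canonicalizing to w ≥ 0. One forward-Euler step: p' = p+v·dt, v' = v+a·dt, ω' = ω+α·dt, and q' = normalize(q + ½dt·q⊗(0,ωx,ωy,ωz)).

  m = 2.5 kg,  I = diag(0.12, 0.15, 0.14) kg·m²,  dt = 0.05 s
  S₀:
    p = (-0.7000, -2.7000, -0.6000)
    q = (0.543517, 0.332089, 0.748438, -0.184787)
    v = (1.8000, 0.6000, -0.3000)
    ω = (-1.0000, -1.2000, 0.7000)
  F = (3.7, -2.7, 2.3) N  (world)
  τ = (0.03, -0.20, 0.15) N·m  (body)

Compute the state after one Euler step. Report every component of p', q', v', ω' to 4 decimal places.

precession coupling ω×(Iω) = (0.0084, 0.0140, 0.0360)
angular accel α = (0.1800, -1.4267, 0.8143)
ω + α·dt = (-0.9910, -1.2713, 0.7407)
q⊗(0,ω) = (1.3595655, -0.2413548, -0.6998957, 0.7303931)
q' = normalize(q + ½dt·q⊗(0,ω)) = (0.5770, 0.3258, 0.7303, -0.1664)
a = F/m = (1.4800, -1.0800, 0.9200)
p + v·dt = (-0.6100, -2.6700, -0.6150)
v + (F/m)dt = (1.8740, 0.5460, -0.2540)

p' = (-0.6100, -2.6700, -0.6150)
q' = (0.5770, 0.3258, 0.7303, -0.1664)
v' = (1.8740, 0.5460, -0.2540)
ω' = (-0.9910, -1.2713, 0.7407)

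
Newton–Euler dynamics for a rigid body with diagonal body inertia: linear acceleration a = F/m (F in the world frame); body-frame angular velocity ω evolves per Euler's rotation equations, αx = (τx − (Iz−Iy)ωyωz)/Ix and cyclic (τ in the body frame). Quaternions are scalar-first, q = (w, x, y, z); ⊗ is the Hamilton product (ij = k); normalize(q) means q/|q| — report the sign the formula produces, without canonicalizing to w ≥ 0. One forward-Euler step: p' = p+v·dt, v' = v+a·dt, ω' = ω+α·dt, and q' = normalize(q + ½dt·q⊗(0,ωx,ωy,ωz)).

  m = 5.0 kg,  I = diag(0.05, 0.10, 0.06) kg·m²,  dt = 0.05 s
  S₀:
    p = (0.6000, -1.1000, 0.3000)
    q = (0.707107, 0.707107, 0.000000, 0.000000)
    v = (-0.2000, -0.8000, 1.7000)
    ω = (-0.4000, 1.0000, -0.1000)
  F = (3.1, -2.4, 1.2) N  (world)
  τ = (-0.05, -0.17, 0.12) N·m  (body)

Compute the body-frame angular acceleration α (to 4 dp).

gyro term ω×Iω = (0.0040, -0.0004, -0.0200)
(τ − ω×Iω)/I = (-1.0800, -1.6960, 2.3333)

α = (-1.0800, -1.6960, 2.3333)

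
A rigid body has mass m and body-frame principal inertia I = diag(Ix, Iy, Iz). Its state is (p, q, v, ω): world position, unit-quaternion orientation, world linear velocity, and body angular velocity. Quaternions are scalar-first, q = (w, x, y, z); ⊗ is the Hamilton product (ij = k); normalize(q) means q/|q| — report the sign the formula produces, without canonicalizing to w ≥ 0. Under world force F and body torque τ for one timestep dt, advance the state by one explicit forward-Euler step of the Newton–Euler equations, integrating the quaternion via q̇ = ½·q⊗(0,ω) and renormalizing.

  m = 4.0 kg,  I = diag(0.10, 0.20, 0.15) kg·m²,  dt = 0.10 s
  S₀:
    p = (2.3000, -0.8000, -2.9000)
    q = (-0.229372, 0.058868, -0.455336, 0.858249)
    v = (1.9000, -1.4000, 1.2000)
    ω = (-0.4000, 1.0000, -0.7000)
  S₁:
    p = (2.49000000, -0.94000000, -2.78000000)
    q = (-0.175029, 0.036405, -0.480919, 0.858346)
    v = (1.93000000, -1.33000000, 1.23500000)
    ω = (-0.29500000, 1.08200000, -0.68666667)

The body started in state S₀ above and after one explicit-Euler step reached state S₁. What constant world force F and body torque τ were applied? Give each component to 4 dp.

F = (1.2000, 2.8000, 1.4000)
τ = (0.1400, 0.1500, -0.0200)

velocity change Δv = (0.03000000, 0.07000000, 0.03500000)
applied force F = (1.2000, 2.8000, 1.4000)
rate change Δω = (0.10500000, 0.08200000, 0.01333333)
precession coupling = (0.0350, -0.0140, -0.0400)
I·α + gyro = (0.1400, 0.1500, -0.0200)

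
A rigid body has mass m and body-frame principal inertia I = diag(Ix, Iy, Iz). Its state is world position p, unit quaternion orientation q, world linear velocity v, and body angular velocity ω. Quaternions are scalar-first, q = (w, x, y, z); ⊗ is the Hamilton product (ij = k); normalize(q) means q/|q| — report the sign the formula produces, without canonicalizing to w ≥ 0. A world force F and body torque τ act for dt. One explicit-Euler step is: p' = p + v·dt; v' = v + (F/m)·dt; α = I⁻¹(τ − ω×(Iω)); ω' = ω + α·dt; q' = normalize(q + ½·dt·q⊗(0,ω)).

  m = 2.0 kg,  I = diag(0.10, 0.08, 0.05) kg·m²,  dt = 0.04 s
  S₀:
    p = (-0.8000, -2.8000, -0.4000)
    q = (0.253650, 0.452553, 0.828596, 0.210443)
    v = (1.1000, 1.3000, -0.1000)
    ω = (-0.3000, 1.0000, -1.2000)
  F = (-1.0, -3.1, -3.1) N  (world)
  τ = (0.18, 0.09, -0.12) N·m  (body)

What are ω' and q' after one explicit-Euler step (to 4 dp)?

gyro term ω×Iω = (0.0360, 0.0180, 0.0060)
α = I⁻¹(τ − ω×Iω) = (1.4400, 0.9000, -2.5200)
ω' = ω + α·dt = (-0.2424, 1.0360, -1.3008)
q⊗(0,ω) = (-0.4402985, -1.2808532, 0.7335807, 0.3967518)
q + ½dt·q⊗(0,ω), renormalized = (0.2447, 0.4267, 0.8428, 0.2183)

ω' = (-0.2424, 1.0360, -1.3008)
q' = (0.2447, 0.4267, 0.8428, 0.2183)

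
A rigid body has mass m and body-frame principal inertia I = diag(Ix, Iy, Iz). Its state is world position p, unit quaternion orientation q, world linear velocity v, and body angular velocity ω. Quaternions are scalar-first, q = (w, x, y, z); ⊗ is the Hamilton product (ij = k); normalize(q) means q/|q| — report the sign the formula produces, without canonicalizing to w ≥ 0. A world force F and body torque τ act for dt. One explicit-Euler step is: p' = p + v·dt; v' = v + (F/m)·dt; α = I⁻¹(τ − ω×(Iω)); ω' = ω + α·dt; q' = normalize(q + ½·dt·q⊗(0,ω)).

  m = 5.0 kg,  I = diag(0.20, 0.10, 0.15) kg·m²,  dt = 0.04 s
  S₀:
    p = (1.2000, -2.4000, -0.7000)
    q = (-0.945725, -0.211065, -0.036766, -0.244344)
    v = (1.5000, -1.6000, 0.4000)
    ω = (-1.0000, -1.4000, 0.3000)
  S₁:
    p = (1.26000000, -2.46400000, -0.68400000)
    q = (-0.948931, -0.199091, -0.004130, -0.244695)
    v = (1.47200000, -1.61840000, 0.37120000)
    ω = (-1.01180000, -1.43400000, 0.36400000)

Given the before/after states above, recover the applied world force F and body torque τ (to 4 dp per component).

F = (-3.5000, -2.3000, -3.6000)
τ = (-0.0800, -0.1000, 0.1000)

v₁ − v₀ = (-0.02800000, -0.01840000, -0.02880000)
applied force F = (-3.5000, -2.3000, -3.6000)
Δω = ω₁−ω₀ = (-0.01180000, -0.03400000, 0.06400000)
applied torque τ = (-0.0800, -0.1000, 0.1000)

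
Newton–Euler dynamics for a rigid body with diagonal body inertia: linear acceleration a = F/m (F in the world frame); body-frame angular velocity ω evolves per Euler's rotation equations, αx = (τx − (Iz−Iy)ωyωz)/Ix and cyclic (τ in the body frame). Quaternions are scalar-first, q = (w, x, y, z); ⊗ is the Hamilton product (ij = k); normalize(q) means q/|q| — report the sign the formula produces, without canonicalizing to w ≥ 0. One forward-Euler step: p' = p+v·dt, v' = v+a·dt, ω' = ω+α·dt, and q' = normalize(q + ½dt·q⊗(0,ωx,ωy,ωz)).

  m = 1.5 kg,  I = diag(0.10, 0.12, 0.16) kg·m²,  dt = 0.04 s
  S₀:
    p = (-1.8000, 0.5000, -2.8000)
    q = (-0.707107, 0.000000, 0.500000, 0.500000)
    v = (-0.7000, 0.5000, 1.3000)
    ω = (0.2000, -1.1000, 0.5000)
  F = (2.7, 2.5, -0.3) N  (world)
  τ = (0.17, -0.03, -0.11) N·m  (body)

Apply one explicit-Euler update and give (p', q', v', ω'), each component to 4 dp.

p' = (-1.8280, 0.5200, -2.7480)
q' = (-0.7009, 0.0132, 0.5174, 0.4908)
v' = (-0.6280, 0.5667, 1.2920)
ω' = (0.2768, -1.1080, 0.4736)

p' = p + v·dt = (-1.8280, 0.5200, -2.7480)
new velocity v' = (-0.6280, 0.5667, 1.2920)
precession coupling ω×(Iω) = (-0.0220, -0.0060, -0.0044)
angular accel α = (1.9200, -0.2000, -0.6600)
ω + α·dt = (0.2768, -1.1080, 0.4736)
q⊗(0,ω) = (0.3000000, 0.6585786, 0.8778177, -0.4535535)
updated quaternion q' = (-0.7009, 0.0132, 0.5174, 0.4908)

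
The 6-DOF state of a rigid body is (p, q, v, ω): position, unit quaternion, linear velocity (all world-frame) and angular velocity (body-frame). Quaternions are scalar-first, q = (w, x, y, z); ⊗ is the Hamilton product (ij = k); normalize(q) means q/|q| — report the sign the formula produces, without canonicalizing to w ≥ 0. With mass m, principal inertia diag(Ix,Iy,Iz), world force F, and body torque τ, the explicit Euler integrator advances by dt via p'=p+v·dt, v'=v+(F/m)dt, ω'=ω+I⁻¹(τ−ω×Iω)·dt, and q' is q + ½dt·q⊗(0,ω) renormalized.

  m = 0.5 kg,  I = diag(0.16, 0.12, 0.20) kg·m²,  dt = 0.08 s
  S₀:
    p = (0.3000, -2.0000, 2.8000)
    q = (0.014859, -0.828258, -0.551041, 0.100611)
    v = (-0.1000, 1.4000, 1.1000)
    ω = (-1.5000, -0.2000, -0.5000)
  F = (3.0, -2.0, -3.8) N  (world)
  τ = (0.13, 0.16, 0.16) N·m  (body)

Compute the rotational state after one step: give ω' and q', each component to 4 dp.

ω' = (-1.4390, -0.0733, -0.4312)
q' = (-0.0372, -0.8157, -0.5726, 0.0737)

ω×(Iω) gyroscopic = (0.0080, -0.0300, -0.0120)
(τ − ω×Iω)/I = (0.7625, 1.5833, 0.8600)
new body rate ω' = (-1.4390, -0.0733, -0.4312)
q⊗(0,ω) = (-1.3022897, 0.2733542, -0.5680173, -0.6683394)
q' = normalize(q + ½dt·q⊗(0,ω)) = (-0.0372, -0.8157, -0.5726, 0.0737)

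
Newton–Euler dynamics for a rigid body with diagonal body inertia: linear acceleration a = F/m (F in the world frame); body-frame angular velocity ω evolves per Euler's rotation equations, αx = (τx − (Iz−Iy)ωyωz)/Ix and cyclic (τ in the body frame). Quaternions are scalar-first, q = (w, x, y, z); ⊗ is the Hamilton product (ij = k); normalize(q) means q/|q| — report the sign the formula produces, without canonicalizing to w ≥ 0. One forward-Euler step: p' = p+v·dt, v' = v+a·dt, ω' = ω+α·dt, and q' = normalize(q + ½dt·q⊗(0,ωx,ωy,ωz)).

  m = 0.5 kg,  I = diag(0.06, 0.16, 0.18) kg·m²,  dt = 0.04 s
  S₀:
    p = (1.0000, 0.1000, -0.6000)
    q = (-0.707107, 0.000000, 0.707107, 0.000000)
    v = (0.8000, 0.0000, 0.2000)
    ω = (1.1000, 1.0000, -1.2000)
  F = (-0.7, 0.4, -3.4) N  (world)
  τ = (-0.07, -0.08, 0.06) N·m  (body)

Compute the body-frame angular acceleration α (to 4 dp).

gyro term ω×Iω = (-0.0240, 0.1584, 0.1100)
(τ − ω×Iω)/I = (-0.7667, -1.4900, -0.2778)

α = (-0.7667, -1.4900, -0.2778)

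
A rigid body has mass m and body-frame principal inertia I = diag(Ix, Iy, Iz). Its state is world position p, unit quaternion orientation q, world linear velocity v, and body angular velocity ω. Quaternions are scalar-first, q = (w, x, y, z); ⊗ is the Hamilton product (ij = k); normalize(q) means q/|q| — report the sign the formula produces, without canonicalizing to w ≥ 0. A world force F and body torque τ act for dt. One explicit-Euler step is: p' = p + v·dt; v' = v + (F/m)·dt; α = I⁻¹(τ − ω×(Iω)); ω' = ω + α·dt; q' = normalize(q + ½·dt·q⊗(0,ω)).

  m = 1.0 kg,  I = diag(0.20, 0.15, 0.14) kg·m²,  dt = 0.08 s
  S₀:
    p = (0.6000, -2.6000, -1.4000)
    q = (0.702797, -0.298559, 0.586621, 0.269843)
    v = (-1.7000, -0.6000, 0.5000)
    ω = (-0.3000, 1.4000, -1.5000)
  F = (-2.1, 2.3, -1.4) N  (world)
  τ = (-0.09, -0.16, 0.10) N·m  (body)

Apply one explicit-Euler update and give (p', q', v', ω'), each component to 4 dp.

p' = (0.4640, -2.6480, -1.3600)
q' = (0.6802, -0.3561, 0.6028, 0.2172)
v' = (-1.8680, -0.4160, 0.3880)
ω' = (-0.3444, 1.3003, -1.4549)

new position p' = (0.4640, -2.6480, -1.3600)
v + (F/m)dt = (-1.8680, -0.4160, 0.3880)
ω×(Iω) gyroscopic = (0.0210, 0.0270, 0.0210)
α = I⁻¹(τ − ω×Iω) = (-0.5550, -1.2467, 0.5643)
new body rate ω' = (-0.3444, 1.3003, -1.4549)
Hamilton product q⊗(0,ω) = (-0.5060726, -1.4685508, 0.4551244, -1.2961918)
q' = normalize(q + ½dt·q⊗(0,ω)) = (0.6802, -0.3561, 0.6028, 0.2172)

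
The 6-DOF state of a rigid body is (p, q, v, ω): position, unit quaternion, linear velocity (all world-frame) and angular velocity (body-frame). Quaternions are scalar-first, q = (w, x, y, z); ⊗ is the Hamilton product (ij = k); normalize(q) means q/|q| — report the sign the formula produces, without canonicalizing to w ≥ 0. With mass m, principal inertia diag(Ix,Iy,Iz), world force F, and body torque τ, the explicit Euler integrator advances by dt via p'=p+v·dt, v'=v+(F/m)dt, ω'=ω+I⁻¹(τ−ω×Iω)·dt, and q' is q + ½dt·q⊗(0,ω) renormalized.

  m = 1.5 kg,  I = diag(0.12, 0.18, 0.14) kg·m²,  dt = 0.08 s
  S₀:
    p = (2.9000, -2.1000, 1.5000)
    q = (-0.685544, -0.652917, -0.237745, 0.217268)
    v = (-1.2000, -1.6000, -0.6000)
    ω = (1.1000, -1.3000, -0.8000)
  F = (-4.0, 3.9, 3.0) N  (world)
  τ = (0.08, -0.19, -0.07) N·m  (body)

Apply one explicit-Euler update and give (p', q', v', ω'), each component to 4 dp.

p' = (2.8040, -2.2280, 1.4520)
q' = (-0.6604, -0.6623, -0.2128, 0.2828)
v' = (-1.4133, -1.3920, -0.4400)
ω' = (1.1811, -1.3923, -0.7910)

α = I⁻¹(τ − ω×Iω) = (1.0133, -1.1533, 0.1129)
ω + α·dt = (1.1811, -1.3923, -0.7910)
Hamilton product q⊗(0,ω) = (0.5829546, -0.2814540, 0.6078684, 1.6587468)
updated quaternion q' = (-0.6604, -0.6623, -0.2128, 0.2828)
new position p' = (2.8040, -2.2280, 1.4520)
v' = v + a·dt = (-1.4133, -1.3920, -0.4400)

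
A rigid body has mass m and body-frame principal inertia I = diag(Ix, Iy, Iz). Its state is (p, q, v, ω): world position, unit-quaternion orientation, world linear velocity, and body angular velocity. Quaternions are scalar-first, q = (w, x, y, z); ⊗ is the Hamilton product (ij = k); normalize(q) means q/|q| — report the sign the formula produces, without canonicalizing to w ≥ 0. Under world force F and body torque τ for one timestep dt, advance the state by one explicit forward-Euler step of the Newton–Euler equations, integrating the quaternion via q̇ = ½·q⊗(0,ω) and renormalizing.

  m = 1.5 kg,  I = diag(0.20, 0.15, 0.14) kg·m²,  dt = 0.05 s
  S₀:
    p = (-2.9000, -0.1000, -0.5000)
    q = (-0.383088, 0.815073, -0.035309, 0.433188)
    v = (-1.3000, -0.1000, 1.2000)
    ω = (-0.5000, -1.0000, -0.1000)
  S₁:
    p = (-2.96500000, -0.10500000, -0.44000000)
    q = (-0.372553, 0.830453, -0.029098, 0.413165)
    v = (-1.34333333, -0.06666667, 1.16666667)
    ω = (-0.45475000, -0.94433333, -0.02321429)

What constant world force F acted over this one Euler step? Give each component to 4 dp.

velocity change Δv = (-0.04333333, 0.03333333, -0.03333333)
m·(v₁−v₀)/dt = (-1.3000, 1.0000, -1.0000)

F = (-1.3000, 1.0000, -1.0000)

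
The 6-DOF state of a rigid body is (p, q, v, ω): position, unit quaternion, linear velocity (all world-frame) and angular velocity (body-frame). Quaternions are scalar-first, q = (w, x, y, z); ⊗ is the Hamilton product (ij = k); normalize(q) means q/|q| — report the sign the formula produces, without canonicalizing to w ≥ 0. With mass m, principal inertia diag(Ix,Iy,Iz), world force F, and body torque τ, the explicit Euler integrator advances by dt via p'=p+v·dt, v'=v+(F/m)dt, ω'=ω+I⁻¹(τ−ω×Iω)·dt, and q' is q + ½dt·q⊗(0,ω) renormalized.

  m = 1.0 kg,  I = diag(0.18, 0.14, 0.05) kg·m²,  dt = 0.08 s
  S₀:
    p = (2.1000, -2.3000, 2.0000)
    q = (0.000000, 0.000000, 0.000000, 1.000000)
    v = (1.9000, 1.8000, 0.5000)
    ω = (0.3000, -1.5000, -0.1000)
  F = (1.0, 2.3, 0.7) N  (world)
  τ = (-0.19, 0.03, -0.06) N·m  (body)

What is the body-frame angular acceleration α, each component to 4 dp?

ω×(Iω) gyroscopic = (-0.0135, -0.0039, 0.0180)
α = I⁻¹(τ − ω×Iω) = (-0.9806, 0.2421, -1.5600)

α = (-0.9806, 0.2421, -1.5600)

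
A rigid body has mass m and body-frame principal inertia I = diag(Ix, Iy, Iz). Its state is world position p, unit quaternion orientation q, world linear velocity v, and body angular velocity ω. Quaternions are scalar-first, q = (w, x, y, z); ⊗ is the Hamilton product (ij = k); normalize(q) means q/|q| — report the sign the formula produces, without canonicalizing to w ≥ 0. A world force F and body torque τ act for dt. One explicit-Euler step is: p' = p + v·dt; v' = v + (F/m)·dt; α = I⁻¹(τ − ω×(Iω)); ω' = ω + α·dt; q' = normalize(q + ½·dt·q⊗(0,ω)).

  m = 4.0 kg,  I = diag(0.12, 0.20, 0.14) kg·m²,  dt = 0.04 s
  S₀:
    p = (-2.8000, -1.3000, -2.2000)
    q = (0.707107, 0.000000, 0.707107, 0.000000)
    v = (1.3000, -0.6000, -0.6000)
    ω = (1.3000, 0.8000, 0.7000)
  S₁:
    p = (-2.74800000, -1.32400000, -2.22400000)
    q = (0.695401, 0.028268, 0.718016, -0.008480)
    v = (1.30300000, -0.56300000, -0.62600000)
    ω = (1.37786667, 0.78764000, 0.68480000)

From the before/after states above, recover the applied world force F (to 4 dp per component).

v₁ − v₀ = (0.00300000, 0.03700000, -0.02600000)
F = m·Δv/dt = (0.3000, 3.7000, -2.6000)

F = (0.3000, 3.7000, -2.6000)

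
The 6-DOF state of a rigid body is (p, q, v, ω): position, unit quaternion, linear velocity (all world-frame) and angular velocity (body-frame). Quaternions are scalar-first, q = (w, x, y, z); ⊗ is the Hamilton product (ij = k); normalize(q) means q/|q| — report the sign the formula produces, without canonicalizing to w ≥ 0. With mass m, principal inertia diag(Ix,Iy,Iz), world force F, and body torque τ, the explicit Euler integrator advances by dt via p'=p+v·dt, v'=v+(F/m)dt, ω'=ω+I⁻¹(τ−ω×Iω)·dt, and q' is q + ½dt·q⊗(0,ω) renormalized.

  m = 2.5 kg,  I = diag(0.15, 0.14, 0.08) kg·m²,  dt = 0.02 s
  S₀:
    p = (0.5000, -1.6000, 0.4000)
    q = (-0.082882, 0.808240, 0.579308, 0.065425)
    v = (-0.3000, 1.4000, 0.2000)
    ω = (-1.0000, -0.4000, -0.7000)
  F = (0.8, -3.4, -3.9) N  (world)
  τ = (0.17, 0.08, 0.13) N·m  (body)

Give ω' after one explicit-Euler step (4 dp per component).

ω' = (-0.9751, -0.3956, -0.6665)

(τ − ω×Iω)/I = (1.2453, 0.2214, 1.6750)
new body rate ω' = (-0.9751, -0.3956, -0.6665)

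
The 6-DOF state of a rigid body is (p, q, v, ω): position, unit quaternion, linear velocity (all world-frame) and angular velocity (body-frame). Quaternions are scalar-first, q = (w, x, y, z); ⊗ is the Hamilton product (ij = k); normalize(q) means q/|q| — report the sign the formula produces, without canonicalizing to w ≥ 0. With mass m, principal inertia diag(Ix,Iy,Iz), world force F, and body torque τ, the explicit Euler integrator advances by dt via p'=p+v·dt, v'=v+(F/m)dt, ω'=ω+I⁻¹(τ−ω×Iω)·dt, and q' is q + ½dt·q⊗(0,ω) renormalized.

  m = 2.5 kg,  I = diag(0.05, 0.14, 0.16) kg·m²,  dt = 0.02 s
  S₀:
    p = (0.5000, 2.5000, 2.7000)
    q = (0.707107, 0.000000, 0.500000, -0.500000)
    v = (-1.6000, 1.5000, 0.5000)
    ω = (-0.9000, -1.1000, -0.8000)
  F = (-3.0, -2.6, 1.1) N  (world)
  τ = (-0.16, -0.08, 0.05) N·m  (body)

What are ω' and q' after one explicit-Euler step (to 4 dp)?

precession coupling ω×(Iω) = (0.0176, -0.0792, 0.0891)
angular accel α = (-3.5520, -0.0057, -0.2444)
new body rate ω' = (-0.9710, -1.1001, -0.8049)
Hamilton product q⊗(0,ω) = (0.1500000, -1.5863963, -0.3278177, -0.1156856)
q' = normalize(q + ½dt·q⊗(0,ω)) = (0.7085, -0.0159, 0.4967, -0.5011)

ω' = (-0.9710, -1.1001, -0.8049)
q' = (0.7085, -0.0159, 0.4967, -0.5011)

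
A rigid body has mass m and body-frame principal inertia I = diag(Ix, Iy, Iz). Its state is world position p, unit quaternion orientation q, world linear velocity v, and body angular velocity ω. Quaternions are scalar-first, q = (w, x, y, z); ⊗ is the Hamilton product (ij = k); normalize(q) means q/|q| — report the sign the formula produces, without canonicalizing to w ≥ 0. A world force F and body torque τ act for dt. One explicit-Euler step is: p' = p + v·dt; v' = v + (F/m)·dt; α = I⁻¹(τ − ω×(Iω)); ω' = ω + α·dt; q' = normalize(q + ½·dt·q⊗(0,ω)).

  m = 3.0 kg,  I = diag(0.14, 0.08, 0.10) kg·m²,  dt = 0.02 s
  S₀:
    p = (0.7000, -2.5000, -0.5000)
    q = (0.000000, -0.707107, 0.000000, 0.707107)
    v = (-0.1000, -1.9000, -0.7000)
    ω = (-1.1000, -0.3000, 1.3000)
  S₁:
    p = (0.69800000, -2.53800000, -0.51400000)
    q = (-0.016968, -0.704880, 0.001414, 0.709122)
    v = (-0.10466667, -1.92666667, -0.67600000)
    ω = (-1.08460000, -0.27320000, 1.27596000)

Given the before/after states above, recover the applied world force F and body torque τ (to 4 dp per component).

F = (-0.7000, -4.0000, 3.6000)
τ = (0.1000, 0.0500, -0.1400)

rate change Δω = (0.01540000, 0.02680000, -0.02404000)
gyro term ω₀×Iω₀ = (-0.0078, -0.0572, -0.0198)
τ = I·(Δω/dt) + ω₀×(Iω₀) = (0.1000, 0.0500, -0.1400)
velocity change Δv = (-0.00466667, -0.02666667, 0.02400000)
applied force F = (-0.7000, -4.0000, 3.6000)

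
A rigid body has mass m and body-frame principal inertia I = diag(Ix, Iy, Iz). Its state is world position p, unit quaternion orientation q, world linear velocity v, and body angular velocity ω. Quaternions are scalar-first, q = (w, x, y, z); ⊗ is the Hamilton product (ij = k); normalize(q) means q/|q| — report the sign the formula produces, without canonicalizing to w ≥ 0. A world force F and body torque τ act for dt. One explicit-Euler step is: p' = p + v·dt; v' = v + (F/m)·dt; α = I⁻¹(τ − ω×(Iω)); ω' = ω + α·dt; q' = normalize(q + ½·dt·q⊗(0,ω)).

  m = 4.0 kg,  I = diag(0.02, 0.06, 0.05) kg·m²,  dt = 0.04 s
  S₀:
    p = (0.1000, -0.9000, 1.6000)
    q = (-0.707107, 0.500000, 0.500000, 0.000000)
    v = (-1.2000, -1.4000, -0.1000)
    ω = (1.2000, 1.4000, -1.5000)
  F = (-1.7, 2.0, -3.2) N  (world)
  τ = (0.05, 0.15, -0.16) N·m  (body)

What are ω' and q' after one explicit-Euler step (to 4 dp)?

ω' = (1.2580, 1.4640, -1.6818)
q' = (-0.7323, 0.4675, 0.4946, 0.0232)

(τ − ω×Iω)/I = (1.4500, 1.6000, -4.5440)
new body rate ω' = (1.2580, 1.4640, -1.6818)
2q̇ = q⊗(0,ω) = (-1.3000000, -1.5985284, -0.2399498, 1.1606605)
q' = normalize(q + ½dt·q⊗(0,ω)) = (-0.7323, 0.4675, 0.4946, 0.0232)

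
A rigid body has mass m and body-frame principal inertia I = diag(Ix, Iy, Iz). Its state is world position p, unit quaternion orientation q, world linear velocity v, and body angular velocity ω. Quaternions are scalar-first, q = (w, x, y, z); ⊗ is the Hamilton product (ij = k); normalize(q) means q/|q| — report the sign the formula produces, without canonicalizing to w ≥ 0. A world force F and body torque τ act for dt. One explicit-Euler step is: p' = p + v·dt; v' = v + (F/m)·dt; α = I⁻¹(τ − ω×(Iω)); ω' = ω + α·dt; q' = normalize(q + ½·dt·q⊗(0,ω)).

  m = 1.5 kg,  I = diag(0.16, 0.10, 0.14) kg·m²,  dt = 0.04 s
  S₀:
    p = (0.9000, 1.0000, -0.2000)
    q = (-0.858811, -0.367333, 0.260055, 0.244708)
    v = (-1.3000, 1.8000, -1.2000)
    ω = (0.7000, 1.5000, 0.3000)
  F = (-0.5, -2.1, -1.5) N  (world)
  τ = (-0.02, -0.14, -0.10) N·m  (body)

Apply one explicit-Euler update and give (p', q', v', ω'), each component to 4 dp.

p' = (0.8480, 1.0720, -0.2480)
q' = (-0.8625, -0.3849, 0.2398, 0.2248)
v' = (-1.3133, 1.7440, -1.2400)
ω' = (0.6905, 1.4423, 0.2894)

p' = p + v·dt = (0.8480, 1.0720, -0.2480)
new velocity v' = (-1.3133, 1.7440, -1.2400)
angular accel α = (-0.2375, -1.4420, -0.2643)
new body rate ω' = (0.6905, 1.4423, 0.2894)
2q̇ = q⊗(0,ω) = (-0.2063618, -0.8902132, -1.0067210, -0.9906813)
updated quaternion q' = (-0.8625, -0.3849, 0.2398, 0.2248)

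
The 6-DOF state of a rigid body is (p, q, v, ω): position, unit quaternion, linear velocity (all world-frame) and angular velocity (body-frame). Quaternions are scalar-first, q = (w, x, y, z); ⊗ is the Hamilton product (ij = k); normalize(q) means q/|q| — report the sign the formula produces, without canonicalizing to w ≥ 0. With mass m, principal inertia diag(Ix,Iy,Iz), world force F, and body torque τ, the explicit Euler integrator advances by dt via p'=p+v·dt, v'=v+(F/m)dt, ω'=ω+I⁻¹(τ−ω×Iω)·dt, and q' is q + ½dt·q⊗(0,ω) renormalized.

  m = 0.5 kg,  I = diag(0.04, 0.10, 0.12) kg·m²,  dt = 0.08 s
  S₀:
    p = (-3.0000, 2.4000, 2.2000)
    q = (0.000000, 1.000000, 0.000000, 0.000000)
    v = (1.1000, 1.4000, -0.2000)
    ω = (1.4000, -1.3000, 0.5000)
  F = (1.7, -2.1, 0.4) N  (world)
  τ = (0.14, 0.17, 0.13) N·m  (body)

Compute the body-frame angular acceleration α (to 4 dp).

α = (3.8250, 2.2600, 1.9933)

ω×(Iω) gyroscopic = (-0.0130, -0.0560, -0.1092)
α = I⁻¹(τ − ω×Iω) = (3.8250, 2.2600, 1.9933)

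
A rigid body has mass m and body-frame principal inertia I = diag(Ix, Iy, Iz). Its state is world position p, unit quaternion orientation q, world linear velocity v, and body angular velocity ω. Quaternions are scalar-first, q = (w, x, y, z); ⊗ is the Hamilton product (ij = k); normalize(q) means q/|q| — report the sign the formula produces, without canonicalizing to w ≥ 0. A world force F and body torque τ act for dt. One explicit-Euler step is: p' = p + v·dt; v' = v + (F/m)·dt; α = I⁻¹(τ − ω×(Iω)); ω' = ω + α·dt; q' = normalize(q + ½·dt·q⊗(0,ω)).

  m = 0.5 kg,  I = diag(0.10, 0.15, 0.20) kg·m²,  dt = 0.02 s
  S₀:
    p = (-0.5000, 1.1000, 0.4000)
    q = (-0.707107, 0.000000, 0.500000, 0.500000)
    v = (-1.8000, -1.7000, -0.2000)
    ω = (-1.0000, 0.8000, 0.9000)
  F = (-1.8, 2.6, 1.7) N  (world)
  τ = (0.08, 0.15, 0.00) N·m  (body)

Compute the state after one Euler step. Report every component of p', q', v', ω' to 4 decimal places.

gyro term ω×Iω = (0.0360, 0.0900, -0.0400)
(τ − ω×Iω)/I = (0.4400, 0.4000, 0.2000)
ω' = ω + α·dt = (-0.9912, 0.8080, 0.9040)
Hamilton product q⊗(0,ω) = (-0.8500000, 0.7571070, -1.0656856, -0.1363963)
q' = normalize(q + ½dt·q⊗(0,ω)) = (-0.7155, 0.0076, 0.4893, 0.4986)
new position p' = (-0.5360, 1.0660, 0.3960)
new velocity v' = (-1.8720, -1.5960, -0.1320)

p' = (-0.5360, 1.0660, 0.3960)
q' = (-0.7155, 0.0076, 0.4893, 0.4986)
v' = (-1.8720, -1.5960, -0.1320)
ω' = (-0.9912, 0.8080, 0.9040)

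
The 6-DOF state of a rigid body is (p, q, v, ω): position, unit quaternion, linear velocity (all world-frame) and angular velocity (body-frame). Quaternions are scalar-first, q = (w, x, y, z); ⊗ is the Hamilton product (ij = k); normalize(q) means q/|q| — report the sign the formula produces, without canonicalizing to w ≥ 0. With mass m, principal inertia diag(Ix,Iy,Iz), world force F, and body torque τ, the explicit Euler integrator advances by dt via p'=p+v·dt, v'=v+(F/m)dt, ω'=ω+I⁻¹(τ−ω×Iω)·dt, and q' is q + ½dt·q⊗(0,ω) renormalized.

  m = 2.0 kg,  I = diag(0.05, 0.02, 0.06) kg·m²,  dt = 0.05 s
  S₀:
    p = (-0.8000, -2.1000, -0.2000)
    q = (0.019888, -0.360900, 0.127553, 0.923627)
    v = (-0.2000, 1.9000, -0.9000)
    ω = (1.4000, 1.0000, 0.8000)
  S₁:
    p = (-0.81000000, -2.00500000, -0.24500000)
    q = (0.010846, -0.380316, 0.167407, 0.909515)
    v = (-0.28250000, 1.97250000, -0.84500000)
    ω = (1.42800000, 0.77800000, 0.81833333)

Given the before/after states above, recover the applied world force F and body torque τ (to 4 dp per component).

F = (-3.3000, 2.9000, 2.2000)
τ = (0.0600, -0.1000, -0.0200)

Δv = v₁−v₀ = (-0.08250000, 0.07250000, 0.05500000)
m·(v₁−v₀)/dt = (-3.3000, 2.9000, 2.2000)
rate change Δω = (0.02800000, -0.22200000, 0.01833333)
I·α + gyro = (0.0600, -0.1000, -0.0200)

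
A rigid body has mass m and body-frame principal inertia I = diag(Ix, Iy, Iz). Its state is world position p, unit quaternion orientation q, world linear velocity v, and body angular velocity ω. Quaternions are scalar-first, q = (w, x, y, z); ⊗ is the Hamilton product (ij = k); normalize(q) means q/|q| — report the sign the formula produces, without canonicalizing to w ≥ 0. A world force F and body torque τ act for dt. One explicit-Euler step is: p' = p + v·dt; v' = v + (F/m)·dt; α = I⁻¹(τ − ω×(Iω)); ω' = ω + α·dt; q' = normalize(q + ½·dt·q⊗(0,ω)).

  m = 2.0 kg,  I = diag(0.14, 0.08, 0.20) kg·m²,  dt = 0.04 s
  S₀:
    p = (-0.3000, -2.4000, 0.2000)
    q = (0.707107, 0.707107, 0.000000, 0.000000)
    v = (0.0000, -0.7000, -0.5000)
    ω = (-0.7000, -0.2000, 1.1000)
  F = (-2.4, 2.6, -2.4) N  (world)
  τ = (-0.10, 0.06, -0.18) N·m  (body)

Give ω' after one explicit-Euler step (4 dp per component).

ω' = (-0.7210, -0.1931, 1.0657)

α = I⁻¹(τ − ω×Iω) = (-0.5257, 0.1725, -0.8580)
ω' = ω + α·dt = (-0.7210, -0.1931, 1.0657)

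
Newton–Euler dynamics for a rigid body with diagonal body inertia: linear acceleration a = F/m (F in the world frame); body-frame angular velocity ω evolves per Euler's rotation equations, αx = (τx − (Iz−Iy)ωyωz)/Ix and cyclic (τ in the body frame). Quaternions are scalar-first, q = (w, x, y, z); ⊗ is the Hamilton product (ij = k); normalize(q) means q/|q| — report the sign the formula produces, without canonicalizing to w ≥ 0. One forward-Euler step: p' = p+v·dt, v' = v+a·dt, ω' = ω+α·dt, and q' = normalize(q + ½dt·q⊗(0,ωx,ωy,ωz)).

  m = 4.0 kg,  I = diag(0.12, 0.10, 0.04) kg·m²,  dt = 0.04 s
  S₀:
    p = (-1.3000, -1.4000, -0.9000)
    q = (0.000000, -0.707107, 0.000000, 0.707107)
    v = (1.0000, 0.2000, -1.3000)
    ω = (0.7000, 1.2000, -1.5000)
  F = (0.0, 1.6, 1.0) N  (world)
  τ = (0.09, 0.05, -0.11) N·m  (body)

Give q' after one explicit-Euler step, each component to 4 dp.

q' = (0.0311, -0.7235, -0.0113, 0.6896)

2q̇ = q⊗(0,ω) = (1.5556354, -0.8485284, -0.5656856, -0.8485284)
q' = normalize(q + ½dt·q⊗(0,ω)) = (0.0311, -0.7235, -0.0113, 0.6896)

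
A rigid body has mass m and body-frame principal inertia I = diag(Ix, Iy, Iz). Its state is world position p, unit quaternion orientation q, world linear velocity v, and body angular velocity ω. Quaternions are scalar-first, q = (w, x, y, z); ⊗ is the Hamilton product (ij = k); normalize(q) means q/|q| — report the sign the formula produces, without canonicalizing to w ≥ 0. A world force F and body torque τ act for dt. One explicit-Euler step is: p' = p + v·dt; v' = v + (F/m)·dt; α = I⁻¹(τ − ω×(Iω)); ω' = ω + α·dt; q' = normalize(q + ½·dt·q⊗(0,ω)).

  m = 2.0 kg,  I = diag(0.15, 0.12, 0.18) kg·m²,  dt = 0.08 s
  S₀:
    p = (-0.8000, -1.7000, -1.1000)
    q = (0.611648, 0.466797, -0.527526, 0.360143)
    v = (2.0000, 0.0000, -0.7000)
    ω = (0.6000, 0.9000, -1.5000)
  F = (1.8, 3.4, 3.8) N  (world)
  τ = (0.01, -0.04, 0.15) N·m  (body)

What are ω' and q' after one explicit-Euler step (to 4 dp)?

ω' = (0.6485, 0.8553, -1.4261)
q' = (0.6393, 0.4988, -0.4676, 0.3519)

ω×(Iω) gyroscopic = (-0.0810, 0.0270, -0.0162)
(τ − ω×Iω)/I = (0.6067, -0.5583, 0.9233)
ω + α·dt = (0.6485, 0.8553, -1.4261)
2q̇ = q⊗(0,ω) = (0.7349097, 0.8341491, 1.4667645, -0.1808391)
q + ½dt·q⊗(0,ω), renormalized = (0.6393, 0.4988, -0.4676, 0.3519)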